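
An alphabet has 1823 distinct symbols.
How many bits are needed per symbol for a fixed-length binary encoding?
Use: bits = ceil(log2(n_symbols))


log2(1823) = 10.8321
Bracket: 2^10 = 1024 < 1823 <= 2^11 = 2048
So ceil(log2(1823)) = 11

bits = ceil(log2(1823)) = ceil(10.8321) = 11 bits


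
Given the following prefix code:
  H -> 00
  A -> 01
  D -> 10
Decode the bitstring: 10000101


Decoding step by step:
Bits 10 -> D
Bits 00 -> H
Bits 01 -> A
Bits 01 -> A


Decoded message: DHAA


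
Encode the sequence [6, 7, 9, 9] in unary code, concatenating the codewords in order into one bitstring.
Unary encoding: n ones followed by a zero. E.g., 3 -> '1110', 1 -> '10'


Encode each number as n ones followed by a terminating 0:
  6 -> 1111110 (7 bits)
  7 -> 11111110 (8 bits)
  9 -> 1111111110 (10 bits)
  9 -> 1111111110 (10 bits)
Total length = 7 + 8 + 10 + 10 = 35 bits.

Unary([6, 7, 9, 9]) = 11111101111111011111111101111111110 (35 bits)


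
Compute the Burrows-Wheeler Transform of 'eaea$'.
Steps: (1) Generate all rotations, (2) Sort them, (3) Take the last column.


Rotations (sorted):
  0: $eaea -> last char: a
  1: a$eae -> last char: e
  2: aea$e -> last char: e
  3: ea$ea -> last char: a
  4: eaea$ -> last char: $


BWT = aeea$


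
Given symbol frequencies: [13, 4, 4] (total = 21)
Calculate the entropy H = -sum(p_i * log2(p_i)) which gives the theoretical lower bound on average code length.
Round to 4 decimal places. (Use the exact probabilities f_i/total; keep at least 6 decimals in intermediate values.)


Per-symbol terms -p_i * log2(p_i) with p_i = f_i/21:
  p = 13/21 = 0.619048: log2(p) = -0.691878, -p*log2(p) = 0.428305
  p = 4/21 = 0.190476: log2(p) = -2.392317, -p*log2(p) = 0.455680
  p = 4/21 = 0.190476: log2(p) = -2.392317, -p*log2(p) = 0.455680
H = 0.428305 + 0.455680 + 0.455680 = 1.339665

H = 1.3397 bits/symbol


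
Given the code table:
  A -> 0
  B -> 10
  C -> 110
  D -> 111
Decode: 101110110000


Decoding:
10 -> B
111 -> D
0 -> A
110 -> C
0 -> A
0 -> A
0 -> A


Result: BDACAAA


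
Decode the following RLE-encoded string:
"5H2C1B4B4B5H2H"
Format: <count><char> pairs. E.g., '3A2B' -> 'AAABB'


Expanding each <count><char> pair:
  5H -> 'HHHHH'
  2C -> 'CC'
  1B -> 'B'
  4B -> 'BBBB'
  4B -> 'BBBB'
  5H -> 'HHHHH'
  2H -> 'HH'

Decoded = HHHHHCCBBBBBBBBBHHHHHHH


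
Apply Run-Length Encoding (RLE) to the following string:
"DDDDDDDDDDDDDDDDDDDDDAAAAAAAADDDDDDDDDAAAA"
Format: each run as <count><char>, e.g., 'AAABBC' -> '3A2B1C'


Scanning runs left to right:
  i=0: run of 'D' x 21 -> '21D'
  i=21: run of 'A' x 8 -> '8A'
  i=29: run of 'D' x 9 -> '9D'
  i=38: run of 'A' x 4 -> '4A'

RLE = 21D8A9D4A


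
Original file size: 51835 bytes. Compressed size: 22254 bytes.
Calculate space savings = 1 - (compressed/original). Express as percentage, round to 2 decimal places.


ratio = compressed/original = 22254/51835 = 0.429324
savings = 1 - ratio = 1 - 0.429324 = 0.570676
as a percentage: 0.570676 * 100 = 57.07%

Space savings = 1 - 22254/51835 = 57.07%


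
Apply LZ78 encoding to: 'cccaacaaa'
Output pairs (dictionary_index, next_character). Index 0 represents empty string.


LZ78 encoding steps:
Dictionary: {0: ''}
Step 1: w='' (idx 0), next='c' -> output (0, 'c'), add 'c' as idx 1
Step 2: w='c' (idx 1), next='c' -> output (1, 'c'), add 'cc' as idx 2
Step 3: w='' (idx 0), next='a' -> output (0, 'a'), add 'a' as idx 3
Step 4: w='a' (idx 3), next='c' -> output (3, 'c'), add 'ac' as idx 4
Step 5: w='a' (idx 3), next='a' -> output (3, 'a'), add 'aa' as idx 5
Step 6: w='a' (idx 3), end of input -> output (3, '')


Encoded: [(0, 'c'), (1, 'c'), (0, 'a'), (3, 'c'), (3, 'a'), (3, '')]


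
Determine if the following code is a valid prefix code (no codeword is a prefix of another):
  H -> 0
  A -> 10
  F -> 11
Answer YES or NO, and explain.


Checking each pair (does one codeword prefix another?):
  H='0' vs A='10': no prefix
  H='0' vs F='11': no prefix
  A='10' vs H='0': no prefix
  A='10' vs F='11': no prefix
  F='11' vs H='0': no prefix
  F='11' vs A='10': no prefix
No violation found over all pairs.

YES -- this is a valid prefix code. No codeword is a prefix of any other codeword.


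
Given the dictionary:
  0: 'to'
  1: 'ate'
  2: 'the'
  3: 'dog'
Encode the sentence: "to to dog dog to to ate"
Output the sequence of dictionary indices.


Look up each word in the dictionary:
  'to' -> 0
  'to' -> 0
  'dog' -> 3
  'dog' -> 3
  'to' -> 0
  'to' -> 0
  'ate' -> 1

Encoded: [0, 0, 3, 3, 0, 0, 1]


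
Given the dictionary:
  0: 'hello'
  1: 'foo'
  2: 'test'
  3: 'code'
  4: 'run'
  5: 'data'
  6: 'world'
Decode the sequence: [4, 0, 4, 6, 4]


Look up each index in the dictionary:
  4 -> 'run'
  0 -> 'hello'
  4 -> 'run'
  6 -> 'world'
  4 -> 'run'

Decoded: "run hello run world run"


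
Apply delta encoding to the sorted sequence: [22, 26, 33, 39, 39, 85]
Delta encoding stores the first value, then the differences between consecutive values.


First value: 22
Deltas:
  26 - 22 = 4
  33 - 26 = 7
  39 - 33 = 6
  39 - 39 = 0
  85 - 39 = 46


Delta encoded: [22, 4, 7, 6, 0, 46]


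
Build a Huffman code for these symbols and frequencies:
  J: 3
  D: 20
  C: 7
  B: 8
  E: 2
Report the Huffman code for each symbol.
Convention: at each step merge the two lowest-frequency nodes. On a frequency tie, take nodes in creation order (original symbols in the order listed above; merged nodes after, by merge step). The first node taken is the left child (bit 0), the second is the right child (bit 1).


Huffman tree construction:
Step 1: Merge E(2) + J(3) = 5
Step 2: Merge (E+J)(5) + C(7) = 12
Step 3: Merge B(8) + ((E+J)+C)(12) = 20
Step 4: Merge D(20) + (B+((E+J)+C))(20) = 40
Read each symbol's code off the tree from the root (left child = 0, right child = 1).

Codes:
  J: 1101 (length 4)
  D: 0 (length 1)
  C: 111 (length 3)
  B: 10 (length 2)
  E: 1100 (length 4)
Average code length: 77/40 = 1.9250 bits/symbol


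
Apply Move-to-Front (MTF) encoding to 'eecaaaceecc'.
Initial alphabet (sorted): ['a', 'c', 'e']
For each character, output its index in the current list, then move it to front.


MTF encoding:
'e': index 2 in ['a', 'c', 'e'] -> ['e', 'a', 'c']
'e': index 0 in ['e', 'a', 'c'] -> ['e', 'a', 'c']
'c': index 2 in ['e', 'a', 'c'] -> ['c', 'e', 'a']
'a': index 2 in ['c', 'e', 'a'] -> ['a', 'c', 'e']
'a': index 0 in ['a', 'c', 'e'] -> ['a', 'c', 'e']
'a': index 0 in ['a', 'c', 'e'] -> ['a', 'c', 'e']
'c': index 1 in ['a', 'c', 'e'] -> ['c', 'a', 'e']
'e': index 2 in ['c', 'a', 'e'] -> ['e', 'c', 'a']
'e': index 0 in ['e', 'c', 'a'] -> ['e', 'c', 'a']
'c': index 1 in ['e', 'c', 'a'] -> ['c', 'e', 'a']
'c': index 0 in ['c', 'e', 'a'] -> ['c', 'e', 'a']


Output: [2, 0, 2, 2, 0, 0, 1, 2, 0, 1, 0]


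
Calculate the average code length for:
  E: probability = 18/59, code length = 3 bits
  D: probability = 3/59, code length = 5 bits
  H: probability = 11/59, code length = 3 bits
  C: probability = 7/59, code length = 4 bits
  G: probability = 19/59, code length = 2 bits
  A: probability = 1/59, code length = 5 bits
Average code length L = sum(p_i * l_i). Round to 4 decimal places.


Weighted contributions p_i * l_i:
  E: (18/59) * 3 = 54/59
  D: (3/59) * 5 = 15/59
  H: (11/59) * 3 = 33/59
  C: (7/59) * 4 = 28/59
  G: (19/59) * 2 = 38/59
  A: (1/59) * 5 = 5/59
Sum = (54 + 15 + 33 + 28 + 38 + 5)/59 = 173/59

L = 173/59 = 2.9322 bits/symbol


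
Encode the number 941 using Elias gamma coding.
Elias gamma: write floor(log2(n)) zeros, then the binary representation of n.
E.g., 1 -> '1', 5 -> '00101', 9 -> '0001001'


num_bits = floor(log2(941)) + 1 = 10
leading_zeros = num_bits - 1 = 9
binary(941) = 1110101101

Elias gamma(941) = '000000000' + '1110101101' = 0000000001110101101 (19 bits)


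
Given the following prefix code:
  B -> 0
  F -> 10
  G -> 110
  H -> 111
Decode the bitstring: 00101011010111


Decoding step by step:
Bits 0 -> B
Bits 0 -> B
Bits 10 -> F
Bits 10 -> F
Bits 110 -> G
Bits 10 -> F
Bits 111 -> H


Decoded message: BBFFGFH


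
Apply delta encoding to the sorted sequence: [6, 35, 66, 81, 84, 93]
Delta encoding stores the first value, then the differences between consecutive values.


First value: 6
Deltas:
  35 - 6 = 29
  66 - 35 = 31
  81 - 66 = 15
  84 - 81 = 3
  93 - 84 = 9


Delta encoded: [6, 29, 31, 15, 3, 9]


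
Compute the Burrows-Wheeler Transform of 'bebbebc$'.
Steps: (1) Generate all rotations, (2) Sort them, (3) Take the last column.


Rotations (sorted):
  0: $bebbebc -> last char: c
  1: bbebc$be -> last char: e
  2: bc$bebbe -> last char: e
  3: bebbebc$ -> last char: $
  4: bebc$beb -> last char: b
  5: c$bebbeb -> last char: b
  6: ebbebc$b -> last char: b
  7: ebc$bebb -> last char: b


BWT = cee$bbbb


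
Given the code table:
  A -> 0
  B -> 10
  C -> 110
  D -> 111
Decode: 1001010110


Decoding:
10 -> B
0 -> A
10 -> B
10 -> B
110 -> C


Result: BABBC


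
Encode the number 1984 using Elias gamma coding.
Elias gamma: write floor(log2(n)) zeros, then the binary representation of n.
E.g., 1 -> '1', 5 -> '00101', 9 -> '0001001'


num_bits = floor(log2(1984)) + 1 = 11
leading_zeros = num_bits - 1 = 10
binary(1984) = 11111000000

Elias gamma(1984) = '0000000000' + '11111000000' = 000000000011111000000 (21 bits)


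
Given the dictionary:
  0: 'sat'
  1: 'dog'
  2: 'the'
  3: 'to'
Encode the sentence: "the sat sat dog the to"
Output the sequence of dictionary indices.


Look up each word in the dictionary:
  'the' -> 2
  'sat' -> 0
  'sat' -> 0
  'dog' -> 1
  'the' -> 2
  'to' -> 3

Encoded: [2, 0, 0, 1, 2, 3]


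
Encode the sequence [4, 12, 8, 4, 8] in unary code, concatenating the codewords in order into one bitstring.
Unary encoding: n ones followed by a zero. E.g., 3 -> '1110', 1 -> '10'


Encode each number as n ones followed by a terminating 0:
  4 -> 11110 (5 bits)
  12 -> 1111111111110 (13 bits)
  8 -> 111111110 (9 bits)
  4 -> 11110 (5 bits)
  8 -> 111111110 (9 bits)
Total length = 5 + 13 + 9 + 5 + 9 = 41 bits.

Unary([4, 12, 8, 4, 8]) = 11110111111111111011111111011110111111110 (41 bits)


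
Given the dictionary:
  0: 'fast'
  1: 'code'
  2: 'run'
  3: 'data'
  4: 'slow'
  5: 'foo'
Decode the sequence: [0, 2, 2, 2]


Look up each index in the dictionary:
  0 -> 'fast'
  2 -> 'run'
  2 -> 'run'
  2 -> 'run'

Decoded: "fast run run run"


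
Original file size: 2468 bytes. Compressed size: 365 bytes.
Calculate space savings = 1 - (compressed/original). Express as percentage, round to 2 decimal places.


ratio = compressed/original = 365/2468 = 0.147893
savings = 1 - ratio = 1 - 0.147893 = 0.852107
as a percentage: 0.852107 * 100 = 85.21%

Space savings = 1 - 365/2468 = 85.21%


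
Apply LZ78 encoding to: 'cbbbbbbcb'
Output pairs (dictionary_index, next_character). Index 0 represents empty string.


LZ78 encoding steps:
Dictionary: {0: ''}
Step 1: w='' (idx 0), next='c' -> output (0, 'c'), add 'c' as idx 1
Step 2: w='' (idx 0), next='b' -> output (0, 'b'), add 'b' as idx 2
Step 3: w='b' (idx 2), next='b' -> output (2, 'b'), add 'bb' as idx 3
Step 4: w='bb' (idx 3), next='b' -> output (3, 'b'), add 'bbb' as idx 4
Step 5: w='c' (idx 1), next='b' -> output (1, 'b'), add 'cb' as idx 5


Encoded: [(0, 'c'), (0, 'b'), (2, 'b'), (3, 'b'), (1, 'b')]


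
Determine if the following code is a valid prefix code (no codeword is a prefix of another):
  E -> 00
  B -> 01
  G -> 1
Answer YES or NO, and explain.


Checking each pair (does one codeword prefix another?):
  E='00' vs B='01': no prefix
  E='00' vs G='1': no prefix
  B='01' vs E='00': no prefix
  B='01' vs G='1': no prefix
  G='1' vs E='00': no prefix
  G='1' vs B='01': no prefix
No violation found over all pairs.

YES -- this is a valid prefix code. No codeword is a prefix of any other codeword.


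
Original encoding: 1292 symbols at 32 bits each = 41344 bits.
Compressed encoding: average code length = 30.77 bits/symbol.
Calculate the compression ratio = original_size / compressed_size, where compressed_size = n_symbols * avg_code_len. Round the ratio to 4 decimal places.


original_size = n_symbols * orig_bits = 1292 * 32 = 41344 bits
compressed_size = n_symbols * avg_code_len = 1292 * 30.77 = 39754.84 bits
ratio = original_size / compressed_size = 41344 / 39754.84 = 1.04

Compression ratio = 1.04


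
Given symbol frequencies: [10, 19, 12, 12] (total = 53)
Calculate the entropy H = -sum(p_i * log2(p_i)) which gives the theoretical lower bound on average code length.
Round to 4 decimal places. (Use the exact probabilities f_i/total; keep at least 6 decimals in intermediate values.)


Per-symbol terms -p_i * log2(p_i) with p_i = f_i/53:
  p = 10/53 = 0.188679: log2(p) = -2.405992, -p*log2(p) = 0.453961
  p = 19/53 = 0.358491: log2(p) = -1.479993, -p*log2(p) = 0.530564
  p = 12/53 = 0.226415: log2(p) = -2.142958, -p*log2(p) = 0.485198
  p = 12/53 = 0.226415: log2(p) = -2.142958, -p*log2(p) = 0.485198
H = 0.453961 + 0.530564 + 0.485198 + 0.485198 = 1.954921

H = 1.9549 bits/symbol


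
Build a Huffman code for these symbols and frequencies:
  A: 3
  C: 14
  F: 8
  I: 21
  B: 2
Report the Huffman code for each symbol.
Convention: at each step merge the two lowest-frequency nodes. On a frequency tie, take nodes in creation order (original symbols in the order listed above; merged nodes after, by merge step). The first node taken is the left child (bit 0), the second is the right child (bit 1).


Huffman tree construction:
Step 1: Merge B(2) + A(3) = 5
Step 2: Merge (B+A)(5) + F(8) = 13
Step 3: Merge ((B+A)+F)(13) + C(14) = 27
Step 4: Merge I(21) + (((B+A)+F)+C)(27) = 48
Read each symbol's code off the tree from the root (left child = 0, right child = 1).

Codes:
  A: 1001 (length 4)
  C: 11 (length 2)
  F: 101 (length 3)
  I: 0 (length 1)
  B: 1000 (length 4)
Average code length: 93/48 = 1.9375 bits/symbol


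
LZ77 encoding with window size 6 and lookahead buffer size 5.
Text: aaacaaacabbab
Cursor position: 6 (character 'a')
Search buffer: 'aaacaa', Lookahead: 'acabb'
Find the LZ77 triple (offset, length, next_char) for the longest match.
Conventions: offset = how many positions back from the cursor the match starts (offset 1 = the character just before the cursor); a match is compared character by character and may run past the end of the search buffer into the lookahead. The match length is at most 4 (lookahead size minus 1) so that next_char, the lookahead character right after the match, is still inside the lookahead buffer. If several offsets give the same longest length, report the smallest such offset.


Try each offset into the search buffer:
  offset=1 (pos 5, char 'a'): match length 1
  offset=2 (pos 4, char 'a'): match length 1
  offset=3 (pos 3, char 'c'): match length 0
  offset=4 (pos 2, char 'a'): match length 3
  offset=5 (pos 1, char 'a'): match length 1
  offset=6 (pos 0, char 'a'): match length 1
Longest match has length 3 at offset 4.
next_char = character at position 6 + 3 = 9 -> 'b'

Best match: offset=4, length=3 (matching 'aca' starting at position 2)
LZ77 triple: (4, 3, 'b')


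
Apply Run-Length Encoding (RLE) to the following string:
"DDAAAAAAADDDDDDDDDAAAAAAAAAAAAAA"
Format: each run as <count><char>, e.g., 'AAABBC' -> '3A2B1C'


Scanning runs left to right:
  i=0: run of 'D' x 2 -> '2D'
  i=2: run of 'A' x 7 -> '7A'
  i=9: run of 'D' x 9 -> '9D'
  i=18: run of 'A' x 14 -> '14A'

RLE = 2D7A9D14A


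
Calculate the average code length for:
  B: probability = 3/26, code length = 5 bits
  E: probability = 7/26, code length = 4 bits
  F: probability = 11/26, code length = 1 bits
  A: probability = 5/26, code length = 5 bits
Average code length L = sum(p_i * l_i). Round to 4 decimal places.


Weighted contributions p_i * l_i:
  B: (3/26) * 5 = 15/26
  E: (7/26) * 4 = 28/26
  F: (11/26) * 1 = 11/26
  A: (5/26) * 5 = 25/26
Sum = (15 + 28 + 11 + 25)/26 = 79/26

L = 79/26 = 3.0385 bits/symbol


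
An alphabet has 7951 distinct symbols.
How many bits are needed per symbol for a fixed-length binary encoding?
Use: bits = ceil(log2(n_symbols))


log2(7951) = 12.9569
Bracket: 2^12 = 4096 < 7951 <= 2^13 = 8192
So ceil(log2(7951)) = 13

bits = ceil(log2(7951)) = ceil(12.9569) = 13 bits


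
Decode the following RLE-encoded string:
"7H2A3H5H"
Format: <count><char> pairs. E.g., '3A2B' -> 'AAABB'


Expanding each <count><char> pair:
  7H -> 'HHHHHHH'
  2A -> 'AA'
  3H -> 'HHH'
  5H -> 'HHHHH'

Decoded = HHHHHHHAAHHHHHHHH


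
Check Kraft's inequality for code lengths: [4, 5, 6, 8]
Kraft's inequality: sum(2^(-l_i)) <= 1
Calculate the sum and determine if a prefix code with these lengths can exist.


Sum = 2^(-4) + 2^(-5) + 2^(-6) + 2^(-8)
    = 0.0625 + 0.03125 + 0.015625 + 0.00390625
    = 29/256 = 0.11328125
Since 0.11328125 <= 1, Kraft's inequality IS satisfied.
A prefix code with these lengths CAN exist.

Kraft sum = 0.11328125. Satisfied.


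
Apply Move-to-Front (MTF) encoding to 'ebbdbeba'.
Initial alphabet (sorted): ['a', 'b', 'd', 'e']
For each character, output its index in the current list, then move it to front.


MTF encoding:
'e': index 3 in ['a', 'b', 'd', 'e'] -> ['e', 'a', 'b', 'd']
'b': index 2 in ['e', 'a', 'b', 'd'] -> ['b', 'e', 'a', 'd']
'b': index 0 in ['b', 'e', 'a', 'd'] -> ['b', 'e', 'a', 'd']
'd': index 3 in ['b', 'e', 'a', 'd'] -> ['d', 'b', 'e', 'a']
'b': index 1 in ['d', 'b', 'e', 'a'] -> ['b', 'd', 'e', 'a']
'e': index 2 in ['b', 'd', 'e', 'a'] -> ['e', 'b', 'd', 'a']
'b': index 1 in ['e', 'b', 'd', 'a'] -> ['b', 'e', 'd', 'a']
'a': index 3 in ['b', 'e', 'd', 'a'] -> ['a', 'b', 'e', 'd']


Output: [3, 2, 0, 3, 1, 2, 1, 3]


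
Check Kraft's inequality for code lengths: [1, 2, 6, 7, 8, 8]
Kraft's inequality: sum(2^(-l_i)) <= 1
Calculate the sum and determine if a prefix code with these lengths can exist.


Sum = 2^(-1) + 2^(-2) + 2^(-6) + 2^(-7) + 2^(-8) + 2^(-8)
    = 0.5 + 0.25 + 0.015625 + 0.0078125 + 0.00390625 + 0.00390625
    = 200/256 = 0.78125
Since 0.78125 <= 1, Kraft's inequality IS satisfied.
A prefix code with these lengths CAN exist.

Kraft sum = 0.78125. Satisfied.


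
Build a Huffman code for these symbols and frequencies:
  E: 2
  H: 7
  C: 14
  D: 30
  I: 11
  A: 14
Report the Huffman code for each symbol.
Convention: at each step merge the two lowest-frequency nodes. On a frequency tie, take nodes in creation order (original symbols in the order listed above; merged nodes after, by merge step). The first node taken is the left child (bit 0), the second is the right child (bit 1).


Huffman tree construction:
Step 1: Merge E(2) + H(7) = 9
Step 2: Merge (E+H)(9) + I(11) = 20
Step 3: Merge C(14) + A(14) = 28
Step 4: Merge ((E+H)+I)(20) + (C+A)(28) = 48
Step 5: Merge D(30) + (((E+H)+I)+(C+A))(48) = 78
Read each symbol's code off the tree from the root (left child = 0, right child = 1).

Codes:
  E: 1000 (length 4)
  H: 1001 (length 4)
  C: 110 (length 3)
  D: 0 (length 1)
  I: 101 (length 3)
  A: 111 (length 3)
Average code length: 183/78 = 2.3462 bits/symbol


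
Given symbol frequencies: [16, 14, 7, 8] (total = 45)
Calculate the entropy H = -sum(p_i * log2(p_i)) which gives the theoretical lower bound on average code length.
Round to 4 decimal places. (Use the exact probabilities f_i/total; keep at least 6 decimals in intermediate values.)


Per-symbol terms -p_i * log2(p_i) with p_i = f_i/45:
  p = 16/45 = 0.355556: log2(p) = -1.491853, -p*log2(p) = 0.530437
  p = 14/45 = 0.311111: log2(p) = -1.684498, -p*log2(p) = 0.524066
  p = 7/45 = 0.155556: log2(p) = -2.684498, -p*log2(p) = 0.417589
  p = 8/45 = 0.177778: log2(p) = -2.491853, -p*log2(p) = 0.442996
H = 0.530437 + 0.524066 + 0.417589 + 0.442996 = 1.915088

H = 1.9151 bits/symbol


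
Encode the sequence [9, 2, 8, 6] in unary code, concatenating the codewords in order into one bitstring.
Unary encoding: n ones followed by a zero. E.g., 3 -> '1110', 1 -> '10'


Encode each number as n ones followed by a terminating 0:
  9 -> 1111111110 (10 bits)
  2 -> 110 (3 bits)
  8 -> 111111110 (9 bits)
  6 -> 1111110 (7 bits)
Total length = 10 + 3 + 9 + 7 = 29 bits.

Unary([9, 2, 8, 6]) = 11111111101101111111101111110 (29 bits)


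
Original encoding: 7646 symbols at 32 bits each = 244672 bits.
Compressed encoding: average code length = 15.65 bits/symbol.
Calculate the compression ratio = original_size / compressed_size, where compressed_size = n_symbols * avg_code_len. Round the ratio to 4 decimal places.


original_size = n_symbols * orig_bits = 7646 * 32 = 244672 bits
compressed_size = n_symbols * avg_code_len = 7646 * 15.65 = 119659.9 bits
ratio = original_size / compressed_size = 244672 / 119659.9 = 2.0447

Compression ratio = 2.0447


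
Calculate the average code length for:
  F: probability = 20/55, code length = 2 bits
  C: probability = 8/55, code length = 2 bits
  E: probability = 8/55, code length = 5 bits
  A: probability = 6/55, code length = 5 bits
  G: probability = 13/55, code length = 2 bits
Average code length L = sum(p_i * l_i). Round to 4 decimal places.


Weighted contributions p_i * l_i:
  F: (20/55) * 2 = 40/55
  C: (8/55) * 2 = 16/55
  E: (8/55) * 5 = 40/55
  A: (6/55) * 5 = 30/55
  G: (13/55) * 2 = 26/55
Sum = (40 + 16 + 40 + 30 + 26)/55 = 152/55

L = 152/55 = 2.7636 bits/symbol


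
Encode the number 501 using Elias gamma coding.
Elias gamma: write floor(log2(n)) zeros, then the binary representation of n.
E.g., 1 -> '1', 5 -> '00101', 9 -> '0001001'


num_bits = floor(log2(501)) + 1 = 9
leading_zeros = num_bits - 1 = 8
binary(501) = 111110101

Elias gamma(501) = '00000000' + '111110101' = 00000000111110101 (17 bits)


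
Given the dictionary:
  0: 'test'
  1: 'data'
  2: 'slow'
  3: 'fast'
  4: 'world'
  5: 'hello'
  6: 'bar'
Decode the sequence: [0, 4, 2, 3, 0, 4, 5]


Look up each index in the dictionary:
  0 -> 'test'
  4 -> 'world'
  2 -> 'slow'
  3 -> 'fast'
  0 -> 'test'
  4 -> 'world'
  5 -> 'hello'

Decoded: "test world slow fast test world hello"


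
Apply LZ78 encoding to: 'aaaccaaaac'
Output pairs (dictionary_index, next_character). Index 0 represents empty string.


LZ78 encoding steps:
Dictionary: {0: ''}
Step 1: w='' (idx 0), next='a' -> output (0, 'a'), add 'a' as idx 1
Step 2: w='a' (idx 1), next='a' -> output (1, 'a'), add 'aa' as idx 2
Step 3: w='' (idx 0), next='c' -> output (0, 'c'), add 'c' as idx 3
Step 4: w='c' (idx 3), next='a' -> output (3, 'a'), add 'ca' as idx 4
Step 5: w='aa' (idx 2), next='a' -> output (2, 'a'), add 'aaa' as idx 5
Step 6: w='c' (idx 3), end of input -> output (3, '')


Encoded: [(0, 'a'), (1, 'a'), (0, 'c'), (3, 'a'), (2, 'a'), (3, '')]


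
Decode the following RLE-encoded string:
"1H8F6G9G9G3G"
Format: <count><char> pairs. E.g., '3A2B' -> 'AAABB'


Expanding each <count><char> pair:
  1H -> 'H'
  8F -> 'FFFFFFFF'
  6G -> 'GGGGGG'
  9G -> 'GGGGGGGGG'
  9G -> 'GGGGGGGGG'
  3G -> 'GGG'

Decoded = HFFFFFFFFGGGGGGGGGGGGGGGGGGGGGGGGGGG


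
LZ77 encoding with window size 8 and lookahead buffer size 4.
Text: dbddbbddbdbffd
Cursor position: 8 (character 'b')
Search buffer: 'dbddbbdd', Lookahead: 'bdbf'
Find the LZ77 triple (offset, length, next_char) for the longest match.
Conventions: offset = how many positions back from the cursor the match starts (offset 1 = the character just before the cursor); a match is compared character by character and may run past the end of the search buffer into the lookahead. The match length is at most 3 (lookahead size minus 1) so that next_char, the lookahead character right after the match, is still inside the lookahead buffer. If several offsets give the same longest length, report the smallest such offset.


Try each offset into the search buffer:
  offset=1 (pos 7, char 'd'): match length 0
  offset=2 (pos 6, char 'd'): match length 0
  offset=3 (pos 5, char 'b'): match length 2
  offset=4 (pos 4, char 'b'): match length 1
  offset=5 (pos 3, char 'd'): match length 0
  offset=6 (pos 2, char 'd'): match length 0
  offset=7 (pos 1, char 'b'): match length 2
  offset=8 (pos 0, char 'd'): match length 0
Longest match has length 2, found at offsets 3, 7; take the smallest, offset 3.
next_char = character at position 8 + 2 = 10 -> 'b'

Best match: offset=3, length=2 (matching 'bd' starting at position 5)
LZ77 triple: (3, 2, 'b')


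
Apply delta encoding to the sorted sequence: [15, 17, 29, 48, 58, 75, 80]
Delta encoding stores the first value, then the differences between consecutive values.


First value: 15
Deltas:
  17 - 15 = 2
  29 - 17 = 12
  48 - 29 = 19
  58 - 48 = 10
  75 - 58 = 17
  80 - 75 = 5


Delta encoded: [15, 2, 12, 19, 10, 17, 5]


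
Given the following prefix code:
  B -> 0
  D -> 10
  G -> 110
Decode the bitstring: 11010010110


Decoding step by step:
Bits 110 -> G
Bits 10 -> D
Bits 0 -> B
Bits 10 -> D
Bits 110 -> G


Decoded message: GDBDG


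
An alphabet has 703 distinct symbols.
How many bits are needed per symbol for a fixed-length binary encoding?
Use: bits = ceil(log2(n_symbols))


log2(703) = 9.4574
Bracket: 2^9 = 512 < 703 <= 2^10 = 1024
So ceil(log2(703)) = 10

bits = ceil(log2(703)) = ceil(9.4574) = 10 bits


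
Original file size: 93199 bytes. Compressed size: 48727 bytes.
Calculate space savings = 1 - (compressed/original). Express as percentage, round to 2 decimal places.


ratio = compressed/original = 48727/93199 = 0.522827
savings = 1 - ratio = 1 - 0.522827 = 0.477173
as a percentage: 0.477173 * 100 = 47.72%

Space savings = 1 - 48727/93199 = 47.72%


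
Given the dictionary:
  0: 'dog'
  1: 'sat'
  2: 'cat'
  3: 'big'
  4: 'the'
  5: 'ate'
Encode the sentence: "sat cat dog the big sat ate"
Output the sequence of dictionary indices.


Look up each word in the dictionary:
  'sat' -> 1
  'cat' -> 2
  'dog' -> 0
  'the' -> 4
  'big' -> 3
  'sat' -> 1
  'ate' -> 5

Encoded: [1, 2, 0, 4, 3, 1, 5]


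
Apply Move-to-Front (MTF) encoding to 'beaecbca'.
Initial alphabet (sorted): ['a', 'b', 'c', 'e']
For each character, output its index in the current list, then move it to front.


MTF encoding:
'b': index 1 in ['a', 'b', 'c', 'e'] -> ['b', 'a', 'c', 'e']
'e': index 3 in ['b', 'a', 'c', 'e'] -> ['e', 'b', 'a', 'c']
'a': index 2 in ['e', 'b', 'a', 'c'] -> ['a', 'e', 'b', 'c']
'e': index 1 in ['a', 'e', 'b', 'c'] -> ['e', 'a', 'b', 'c']
'c': index 3 in ['e', 'a', 'b', 'c'] -> ['c', 'e', 'a', 'b']
'b': index 3 in ['c', 'e', 'a', 'b'] -> ['b', 'c', 'e', 'a']
'c': index 1 in ['b', 'c', 'e', 'a'] -> ['c', 'b', 'e', 'a']
'a': index 3 in ['c', 'b', 'e', 'a'] -> ['a', 'c', 'b', 'e']


Output: [1, 3, 2, 1, 3, 3, 1, 3]


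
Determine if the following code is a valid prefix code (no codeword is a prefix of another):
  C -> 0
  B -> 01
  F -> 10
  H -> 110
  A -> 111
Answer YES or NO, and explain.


Checking each pair (does one codeword prefix another?):
  C='0' vs B='01': prefix -- VIOLATION

NO -- this is NOT a valid prefix code. C (0) is a prefix of B (01).


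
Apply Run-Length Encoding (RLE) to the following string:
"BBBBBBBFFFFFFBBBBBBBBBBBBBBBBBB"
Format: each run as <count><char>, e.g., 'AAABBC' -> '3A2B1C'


Scanning runs left to right:
  i=0: run of 'B' x 7 -> '7B'
  i=7: run of 'F' x 6 -> '6F'
  i=13: run of 'B' x 18 -> '18B'

RLE = 7B6F18B


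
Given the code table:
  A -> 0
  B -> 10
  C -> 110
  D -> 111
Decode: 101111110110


Decoding:
10 -> B
111 -> D
111 -> D
0 -> A
110 -> C


Result: BDDAC


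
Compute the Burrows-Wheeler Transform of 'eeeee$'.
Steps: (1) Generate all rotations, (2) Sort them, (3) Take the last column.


Rotations (sorted):
  0: $eeeee -> last char: e
  1: e$eeee -> last char: e
  2: ee$eee -> last char: e
  3: eee$ee -> last char: e
  4: eeee$e -> last char: e
  5: eeeee$ -> last char: $


BWT = eeeee$


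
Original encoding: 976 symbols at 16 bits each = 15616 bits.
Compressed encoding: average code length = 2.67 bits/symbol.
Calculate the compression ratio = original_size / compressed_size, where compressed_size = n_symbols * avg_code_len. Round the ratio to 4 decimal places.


original_size = n_symbols * orig_bits = 976 * 16 = 15616 bits
compressed_size = n_symbols * avg_code_len = 976 * 2.67 = 2605.92 bits
ratio = original_size / compressed_size = 15616 / 2605.92 = 5.9925

Compression ratio = 5.9925


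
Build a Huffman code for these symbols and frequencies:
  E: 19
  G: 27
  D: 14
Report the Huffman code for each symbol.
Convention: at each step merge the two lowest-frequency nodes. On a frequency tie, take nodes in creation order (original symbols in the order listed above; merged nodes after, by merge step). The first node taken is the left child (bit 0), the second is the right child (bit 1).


Huffman tree construction:
Step 1: Merge D(14) + E(19) = 33
Step 2: Merge G(27) + (D+E)(33) = 60
Read each symbol's code off the tree from the root (left child = 0, right child = 1).

Codes:
  E: 11 (length 2)
  G: 0 (length 1)
  D: 10 (length 2)
Average code length: 93/60 = 1.5500 bits/symbol


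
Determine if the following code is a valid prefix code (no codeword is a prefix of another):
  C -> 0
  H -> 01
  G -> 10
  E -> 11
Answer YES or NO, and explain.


Checking each pair (does one codeword prefix another?):
  C='0' vs H='01': prefix -- VIOLATION

NO -- this is NOT a valid prefix code. C (0) is a prefix of H (01).


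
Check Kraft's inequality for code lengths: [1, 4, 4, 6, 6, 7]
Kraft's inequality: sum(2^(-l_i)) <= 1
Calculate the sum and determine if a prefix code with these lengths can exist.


Sum = 2^(-1) + 2^(-4) + 2^(-4) + 2^(-6) + 2^(-6) + 2^(-7)
    = 0.5 + 0.0625 + 0.0625 + 0.015625 + 0.015625 + 0.0078125
    = 85/128 = 0.6640625
Since 0.6640625 <= 1, Kraft's inequality IS satisfied.
A prefix code with these lengths CAN exist.

Kraft sum = 0.6640625. Satisfied.


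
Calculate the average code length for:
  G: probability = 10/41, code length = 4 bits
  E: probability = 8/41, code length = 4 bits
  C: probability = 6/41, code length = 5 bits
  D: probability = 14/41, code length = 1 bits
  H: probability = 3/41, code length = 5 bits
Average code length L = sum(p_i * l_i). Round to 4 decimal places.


Weighted contributions p_i * l_i:
  G: (10/41) * 4 = 40/41
  E: (8/41) * 4 = 32/41
  C: (6/41) * 5 = 30/41
  D: (14/41) * 1 = 14/41
  H: (3/41) * 5 = 15/41
Sum = (40 + 32 + 30 + 14 + 15)/41 = 131/41

L = 131/41 = 3.1951 bits/symbol


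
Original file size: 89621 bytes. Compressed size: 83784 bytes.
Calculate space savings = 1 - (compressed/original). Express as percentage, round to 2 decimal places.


ratio = compressed/original = 83784/89621 = 0.93487
savings = 1 - ratio = 1 - 0.93487 = 0.06513
as a percentage: 0.06513 * 100 = 6.51%

Space savings = 1 - 83784/89621 = 6.51%


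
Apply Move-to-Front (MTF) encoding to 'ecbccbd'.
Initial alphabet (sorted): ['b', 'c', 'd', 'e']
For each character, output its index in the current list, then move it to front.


MTF encoding:
'e': index 3 in ['b', 'c', 'd', 'e'] -> ['e', 'b', 'c', 'd']
'c': index 2 in ['e', 'b', 'c', 'd'] -> ['c', 'e', 'b', 'd']
'b': index 2 in ['c', 'e', 'b', 'd'] -> ['b', 'c', 'e', 'd']
'c': index 1 in ['b', 'c', 'e', 'd'] -> ['c', 'b', 'e', 'd']
'c': index 0 in ['c', 'b', 'e', 'd'] -> ['c', 'b', 'e', 'd']
'b': index 1 in ['c', 'b', 'e', 'd'] -> ['b', 'c', 'e', 'd']
'd': index 3 in ['b', 'c', 'e', 'd'] -> ['d', 'b', 'c', 'e']


Output: [3, 2, 2, 1, 0, 1, 3]


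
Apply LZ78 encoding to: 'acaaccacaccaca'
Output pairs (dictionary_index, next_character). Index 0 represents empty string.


LZ78 encoding steps:
Dictionary: {0: ''}
Step 1: w='' (idx 0), next='a' -> output (0, 'a'), add 'a' as idx 1
Step 2: w='' (idx 0), next='c' -> output (0, 'c'), add 'c' as idx 2
Step 3: w='a' (idx 1), next='a' -> output (1, 'a'), add 'aa' as idx 3
Step 4: w='c' (idx 2), next='c' -> output (2, 'c'), add 'cc' as idx 4
Step 5: w='a' (idx 1), next='c' -> output (1, 'c'), add 'ac' as idx 5
Step 6: w='ac' (idx 5), next='c' -> output (5, 'c'), add 'acc' as idx 6
Step 7: w='ac' (idx 5), next='a' -> output (5, 'a'), add 'aca' as idx 7


Encoded: [(0, 'a'), (0, 'c'), (1, 'a'), (2, 'c'), (1, 'c'), (5, 'c'), (5, 'a')]


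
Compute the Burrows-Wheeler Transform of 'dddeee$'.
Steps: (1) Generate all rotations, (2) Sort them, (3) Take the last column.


Rotations (sorted):
  0: $dddeee -> last char: e
  1: dddeee$ -> last char: $
  2: ddeee$d -> last char: d
  3: deee$dd -> last char: d
  4: e$dddee -> last char: e
  5: ee$ddde -> last char: e
  6: eee$ddd -> last char: d


BWT = e$ddeed


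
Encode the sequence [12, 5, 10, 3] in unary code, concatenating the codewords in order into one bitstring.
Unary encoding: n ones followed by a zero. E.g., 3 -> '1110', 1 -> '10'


Encode each number as n ones followed by a terminating 0:
  12 -> 1111111111110 (13 bits)
  5 -> 111110 (6 bits)
  10 -> 11111111110 (11 bits)
  3 -> 1110 (4 bits)
Total length = 13 + 6 + 11 + 4 = 34 bits.

Unary([12, 5, 10, 3]) = 1111111111110111110111111111101110 (34 bits)


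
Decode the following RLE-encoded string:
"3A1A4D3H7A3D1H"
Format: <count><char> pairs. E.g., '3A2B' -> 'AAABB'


Expanding each <count><char> pair:
  3A -> 'AAA'
  1A -> 'A'
  4D -> 'DDDD'
  3H -> 'HHH'
  7A -> 'AAAAAAA'
  3D -> 'DDD'
  1H -> 'H'

Decoded = AAAADDDDHHHAAAAAAADDDH


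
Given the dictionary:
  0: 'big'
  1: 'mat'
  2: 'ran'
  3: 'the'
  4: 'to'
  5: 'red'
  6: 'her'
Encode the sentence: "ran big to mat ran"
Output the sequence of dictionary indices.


Look up each word in the dictionary:
  'ran' -> 2
  'big' -> 0
  'to' -> 4
  'mat' -> 1
  'ran' -> 2

Encoded: [2, 0, 4, 1, 2]


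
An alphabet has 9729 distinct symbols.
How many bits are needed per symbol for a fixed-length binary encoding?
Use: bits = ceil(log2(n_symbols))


log2(9729) = 13.2481
Bracket: 2^13 = 8192 < 9729 <= 2^14 = 16384
So ceil(log2(9729)) = 14

bits = ceil(log2(9729)) = ceil(13.2481) = 14 bits


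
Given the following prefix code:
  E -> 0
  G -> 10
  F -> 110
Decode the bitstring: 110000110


Decoding step by step:
Bits 110 -> F
Bits 0 -> E
Bits 0 -> E
Bits 0 -> E
Bits 110 -> F


Decoded message: FEEEF


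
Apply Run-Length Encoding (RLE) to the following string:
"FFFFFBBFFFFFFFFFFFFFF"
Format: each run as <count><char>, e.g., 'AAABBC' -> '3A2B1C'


Scanning runs left to right:
  i=0: run of 'F' x 5 -> '5F'
  i=5: run of 'B' x 2 -> '2B'
  i=7: run of 'F' x 14 -> '14F'

RLE = 5F2B14F


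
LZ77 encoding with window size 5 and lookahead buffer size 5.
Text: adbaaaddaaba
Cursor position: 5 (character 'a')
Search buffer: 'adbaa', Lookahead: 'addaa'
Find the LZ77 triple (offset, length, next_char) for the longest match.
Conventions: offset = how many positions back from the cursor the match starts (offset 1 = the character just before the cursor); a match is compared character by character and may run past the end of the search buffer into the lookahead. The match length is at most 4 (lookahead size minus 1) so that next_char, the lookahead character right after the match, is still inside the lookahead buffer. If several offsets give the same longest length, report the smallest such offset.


Try each offset into the search buffer:
  offset=1 (pos 4, char 'a'): match length 1
  offset=2 (pos 3, char 'a'): match length 1
  offset=3 (pos 2, char 'b'): match length 0
  offset=4 (pos 1, char 'd'): match length 0
  offset=5 (pos 0, char 'a'): match length 2
Longest match has length 2 at offset 5.
next_char = character at position 5 + 2 = 7 -> 'd'

Best match: offset=5, length=2 (matching 'ad' starting at position 0)
LZ77 triple: (5, 2, 'd')


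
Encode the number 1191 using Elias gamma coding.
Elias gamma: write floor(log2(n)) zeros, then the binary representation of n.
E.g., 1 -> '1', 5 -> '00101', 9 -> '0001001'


num_bits = floor(log2(1191)) + 1 = 11
leading_zeros = num_bits - 1 = 10
binary(1191) = 10010100111

Elias gamma(1191) = '0000000000' + '10010100111' = 000000000010010100111 (21 bits)


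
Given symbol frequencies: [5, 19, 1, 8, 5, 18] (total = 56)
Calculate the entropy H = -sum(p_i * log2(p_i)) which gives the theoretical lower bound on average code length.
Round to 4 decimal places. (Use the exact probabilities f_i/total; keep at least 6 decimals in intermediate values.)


Per-symbol terms -p_i * log2(p_i) with p_i = f_i/56:
  p = 5/56 = 0.089286: log2(p) = -3.485427, -p*log2(p) = 0.311199
  p = 19/56 = 0.339286: log2(p) = -1.559427, -p*log2(p) = 0.529091
  p = 1/56 = 0.017857: log2(p) = -5.807355, -p*log2(p) = 0.103703
  p = 8/56 = 0.142857: log2(p) = -2.807355, -p*log2(p) = 0.401051
  p = 5/56 = 0.089286: log2(p) = -3.485427, -p*log2(p) = 0.311199
  p = 18/56 = 0.321429: log2(p) = -1.637430, -p*log2(p) = 0.526317
H = 0.311199 + 0.529091 + 0.103703 + 0.401051 + 0.311199 + 0.526317 = 2.182560

H = 2.1826 bits/symbol


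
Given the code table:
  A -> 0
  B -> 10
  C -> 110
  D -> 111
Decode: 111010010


Decoding:
111 -> D
0 -> A
10 -> B
0 -> A
10 -> B


Result: DABAB


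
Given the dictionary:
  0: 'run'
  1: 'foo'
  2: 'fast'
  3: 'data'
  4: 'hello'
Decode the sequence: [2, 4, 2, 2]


Look up each index in the dictionary:
  2 -> 'fast'
  4 -> 'hello'
  2 -> 'fast'
  2 -> 'fast'

Decoded: "fast hello fast fast"


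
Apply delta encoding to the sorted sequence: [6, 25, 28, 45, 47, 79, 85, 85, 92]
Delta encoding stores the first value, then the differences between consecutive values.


First value: 6
Deltas:
  25 - 6 = 19
  28 - 25 = 3
  45 - 28 = 17
  47 - 45 = 2
  79 - 47 = 32
  85 - 79 = 6
  85 - 85 = 0
  92 - 85 = 7


Delta encoded: [6, 19, 3, 17, 2, 32, 6, 0, 7]


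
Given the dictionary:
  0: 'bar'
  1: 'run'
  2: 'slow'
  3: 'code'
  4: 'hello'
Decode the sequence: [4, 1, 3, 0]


Look up each index in the dictionary:
  4 -> 'hello'
  1 -> 'run'
  3 -> 'code'
  0 -> 'bar'

Decoded: "hello run code bar"


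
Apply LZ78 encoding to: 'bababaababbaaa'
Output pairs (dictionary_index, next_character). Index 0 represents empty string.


LZ78 encoding steps:
Dictionary: {0: ''}
Step 1: w='' (idx 0), next='b' -> output (0, 'b'), add 'b' as idx 1
Step 2: w='' (idx 0), next='a' -> output (0, 'a'), add 'a' as idx 2
Step 3: w='b' (idx 1), next='a' -> output (1, 'a'), add 'ba' as idx 3
Step 4: w='ba' (idx 3), next='a' -> output (3, 'a'), add 'baa' as idx 4
Step 5: w='ba' (idx 3), next='b' -> output (3, 'b'), add 'bab' as idx 5
Step 6: w='baa' (idx 4), next='a' -> output (4, 'a'), add 'baaa' as idx 6


Encoded: [(0, 'b'), (0, 'a'), (1, 'a'), (3, 'a'), (3, 'b'), (4, 'a')]


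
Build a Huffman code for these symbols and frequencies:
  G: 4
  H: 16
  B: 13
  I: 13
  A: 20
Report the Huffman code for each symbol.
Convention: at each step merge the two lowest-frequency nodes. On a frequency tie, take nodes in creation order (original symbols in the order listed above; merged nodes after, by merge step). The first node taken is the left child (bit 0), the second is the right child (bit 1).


Huffman tree construction:
Step 1: Merge G(4) + B(13) = 17
Step 2: Merge I(13) + H(16) = 29
Step 3: Merge (G+B)(17) + A(20) = 37
Step 4: Merge (I+H)(29) + ((G+B)+A)(37) = 66
Read each symbol's code off the tree from the root (left child = 0, right child = 1).

Codes:
  G: 100 (length 3)
  H: 01 (length 2)
  B: 101 (length 3)
  I: 00 (length 2)
  A: 11 (length 2)
Average code length: 149/66 = 2.2576 bits/symbol


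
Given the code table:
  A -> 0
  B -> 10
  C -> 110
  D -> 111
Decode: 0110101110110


Decoding:
0 -> A
110 -> C
10 -> B
111 -> D
0 -> A
110 -> C


Result: ACBDAC


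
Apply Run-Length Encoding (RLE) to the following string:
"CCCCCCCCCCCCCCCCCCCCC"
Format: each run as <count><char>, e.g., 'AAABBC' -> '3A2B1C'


Scanning runs left to right:
  i=0: run of 'C' x 21 -> '21C'

RLE = 21C


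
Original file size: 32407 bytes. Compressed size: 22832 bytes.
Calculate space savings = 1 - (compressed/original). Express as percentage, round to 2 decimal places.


ratio = compressed/original = 22832/32407 = 0.704539
savings = 1 - ratio = 1 - 0.704539 = 0.295461
as a percentage: 0.295461 * 100 = 29.55%

Space savings = 1 - 22832/32407 = 29.55%


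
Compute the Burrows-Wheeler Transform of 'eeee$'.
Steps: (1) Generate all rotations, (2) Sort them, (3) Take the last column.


Rotations (sorted):
  0: $eeee -> last char: e
  1: e$eee -> last char: e
  2: ee$ee -> last char: e
  3: eee$e -> last char: e
  4: eeee$ -> last char: $


BWT = eeee$
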